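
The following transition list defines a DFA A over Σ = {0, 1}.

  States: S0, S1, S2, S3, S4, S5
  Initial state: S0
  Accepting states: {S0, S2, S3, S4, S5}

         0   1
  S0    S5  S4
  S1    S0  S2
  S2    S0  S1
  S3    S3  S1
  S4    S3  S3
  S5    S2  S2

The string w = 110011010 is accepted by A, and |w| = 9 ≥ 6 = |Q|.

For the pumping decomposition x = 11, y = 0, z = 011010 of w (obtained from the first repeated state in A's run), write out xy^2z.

1100011010

xy^2z = 11·0·0·011010 = 1100011010.
Reading y = 0 takes A from S3 back to S3, so after x·y·y the machine is still in S3, and z then leads to the accepting state S3. Hence 1100011010 ∈ L(A).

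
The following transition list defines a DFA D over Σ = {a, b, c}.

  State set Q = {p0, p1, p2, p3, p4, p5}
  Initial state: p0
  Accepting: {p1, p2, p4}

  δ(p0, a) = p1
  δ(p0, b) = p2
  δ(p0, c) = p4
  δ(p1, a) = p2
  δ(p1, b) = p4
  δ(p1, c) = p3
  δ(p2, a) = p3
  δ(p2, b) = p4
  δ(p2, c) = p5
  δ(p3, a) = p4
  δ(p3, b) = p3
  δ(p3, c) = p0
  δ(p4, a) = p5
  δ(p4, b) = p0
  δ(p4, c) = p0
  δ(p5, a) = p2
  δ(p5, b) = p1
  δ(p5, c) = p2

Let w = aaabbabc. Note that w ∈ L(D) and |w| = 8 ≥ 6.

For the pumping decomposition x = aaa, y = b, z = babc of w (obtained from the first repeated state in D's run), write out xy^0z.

xy⁰z = xz = aaa·babc = aaababc.
Reading y = b takes D from p3 back to p3, so after x the machine is still in p3, and z then leads to the accepting state p4. Hence aaababc ∈ L(D).

aaababc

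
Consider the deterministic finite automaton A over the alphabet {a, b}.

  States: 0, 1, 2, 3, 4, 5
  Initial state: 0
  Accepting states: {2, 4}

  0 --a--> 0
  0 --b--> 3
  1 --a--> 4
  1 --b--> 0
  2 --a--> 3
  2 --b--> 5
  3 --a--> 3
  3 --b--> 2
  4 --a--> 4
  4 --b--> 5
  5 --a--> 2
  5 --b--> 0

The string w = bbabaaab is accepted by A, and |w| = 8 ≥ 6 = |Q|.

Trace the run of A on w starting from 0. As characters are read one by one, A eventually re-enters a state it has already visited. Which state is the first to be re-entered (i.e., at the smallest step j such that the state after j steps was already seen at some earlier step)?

3

Run of A on w = b b a b a a a b:
  step 0: 0  (start)
  step 1: 3  (read b: 0→3)
  step 2: 2  (read b: 3→2)
  step 3: 3  (read a: 2→3)   ← first repeat (3 seen earlier)
  step 4: 2  (read b: 3→2)
  step 5: 3  (read a: 2→3)
  step 6: 3  (read a: 3→3)
  step 7: 3  (read a: 3→3)
  step 8: 2  (read b: 3→2)

The earliest repeat is at step j = 3: A is in 3, which it already visited at step i = 1.
Since A has 6 states, any run of length ≥ 6 visits 6+1 states, so by pigeonhole some state repeats within the first 6 steps — that repeat gives the pumpable loop.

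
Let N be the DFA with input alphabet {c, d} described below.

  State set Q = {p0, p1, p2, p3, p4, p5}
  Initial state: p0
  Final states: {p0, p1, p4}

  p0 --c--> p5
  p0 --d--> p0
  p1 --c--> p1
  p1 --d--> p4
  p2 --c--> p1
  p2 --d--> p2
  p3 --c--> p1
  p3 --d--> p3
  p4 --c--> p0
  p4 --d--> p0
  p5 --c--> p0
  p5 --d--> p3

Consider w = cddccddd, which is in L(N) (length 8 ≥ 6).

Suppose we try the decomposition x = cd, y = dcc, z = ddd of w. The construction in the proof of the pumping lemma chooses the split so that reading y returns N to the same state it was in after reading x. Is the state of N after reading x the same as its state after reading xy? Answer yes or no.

no

State sequence: p0 -c-> p5 -d-> p3 -d-> p3 -c-> p1 -c-> p1

After x (step 2): p3. After xy (step 5): p1.
They differ (p3 ≠ p1), so y is not a cycle from the state after x; this split is not the one the pumping-lemma construction produces, and pumping y need not keep the string in L(N).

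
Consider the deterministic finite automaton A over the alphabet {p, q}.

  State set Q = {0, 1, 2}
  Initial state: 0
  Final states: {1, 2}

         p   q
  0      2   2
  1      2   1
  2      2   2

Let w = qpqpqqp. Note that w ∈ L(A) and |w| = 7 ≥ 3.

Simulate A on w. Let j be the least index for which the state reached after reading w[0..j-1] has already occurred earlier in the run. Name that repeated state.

State sequence: 0 -q-> 2 -p-> 2 -q-> 2 -p-> 2 -q-> 2 -q-> 2 -p-> 2
First repeat at step 2: 2 was already visited.

The earliest repeat is at step j = 2: A is in 2, which it already visited at step i = 1.
Since A has 3 states, any run of length ≥ 3 visits 3+1 states, so by pigeonhole some state repeats within the first 3 steps — that repeat gives the pumpable loop.

2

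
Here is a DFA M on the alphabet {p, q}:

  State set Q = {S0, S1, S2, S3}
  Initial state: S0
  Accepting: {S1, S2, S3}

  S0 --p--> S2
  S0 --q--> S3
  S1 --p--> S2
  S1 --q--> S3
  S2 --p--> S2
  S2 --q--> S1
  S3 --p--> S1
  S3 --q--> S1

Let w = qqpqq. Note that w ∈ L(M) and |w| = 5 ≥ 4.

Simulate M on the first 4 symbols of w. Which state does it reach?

Run of M on the first 4 characters of w = q q p q:
  step 0: S0  (start)
  step 1: S3  (read q: S0→S3)
  step 2: S1  (read q: S3→S1)
  step 3: S2  (read p: S1→S2)
  step 4: S1  (read q: S2→S1)

After reading 4 characters, M is in state S1.

S1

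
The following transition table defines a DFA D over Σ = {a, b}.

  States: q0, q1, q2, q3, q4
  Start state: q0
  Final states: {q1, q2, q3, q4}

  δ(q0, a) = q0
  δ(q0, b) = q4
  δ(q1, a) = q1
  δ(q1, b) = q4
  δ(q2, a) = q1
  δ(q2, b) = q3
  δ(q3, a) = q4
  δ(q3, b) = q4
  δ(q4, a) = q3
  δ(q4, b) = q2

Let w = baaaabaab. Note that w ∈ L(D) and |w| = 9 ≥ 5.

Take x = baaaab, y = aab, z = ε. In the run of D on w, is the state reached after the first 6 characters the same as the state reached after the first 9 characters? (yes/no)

no

State sequence: q0 -b-> q4 -a-> q3 -a-> q4 -a-> q3 -a-> q4 -b-> q2 -a-> q1 -a-> q1 -b-> q4

After x (step 6): q2. After xy (step 9): q4.
They differ (q2 ≠ q4), so y is not a cycle from the state after x; this split is not the one the pumping-lemma construction produces, and pumping y need not keep the string in L(D).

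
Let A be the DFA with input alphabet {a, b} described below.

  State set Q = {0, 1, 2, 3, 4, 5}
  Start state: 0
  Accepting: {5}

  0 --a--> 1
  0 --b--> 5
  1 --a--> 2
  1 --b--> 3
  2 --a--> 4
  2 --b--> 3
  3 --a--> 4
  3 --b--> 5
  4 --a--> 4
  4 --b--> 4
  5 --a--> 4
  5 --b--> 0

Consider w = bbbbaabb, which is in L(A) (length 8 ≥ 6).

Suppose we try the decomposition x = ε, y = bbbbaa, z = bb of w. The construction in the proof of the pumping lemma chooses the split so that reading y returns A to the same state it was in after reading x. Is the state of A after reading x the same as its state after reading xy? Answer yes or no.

no

Run of A on the first 6 characters of w = b b b b a a:
  step 0: 0  (start)
  step 1: 5  (read b: 0→5)
  step 2: 0  (read b: 5→0)
  step 3: 5  (read b: 0→5)
  step 4: 0  (read b: 5→0)
  step 5: 1  (read a: 0→1)
  step 6: 2  (read a: 1→2)

After x (step 0): 0. After xy (step 6): 2.
They differ (0 ≠ 2), so y is not a cycle from the state after x; this split is not the one the pumping-lemma construction produces, and pumping y need not keep the string in L(A).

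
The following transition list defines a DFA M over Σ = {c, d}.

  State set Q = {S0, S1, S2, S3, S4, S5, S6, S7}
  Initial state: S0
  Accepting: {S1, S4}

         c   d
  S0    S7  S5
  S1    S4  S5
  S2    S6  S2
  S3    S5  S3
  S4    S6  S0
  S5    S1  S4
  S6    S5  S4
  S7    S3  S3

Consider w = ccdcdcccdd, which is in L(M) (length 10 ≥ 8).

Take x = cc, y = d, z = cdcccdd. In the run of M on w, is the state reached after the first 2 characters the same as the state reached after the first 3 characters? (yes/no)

State sequence: S0 -c-> S7 -c-> S3 -d-> S3

After x (step 2): S3. After xy (step 3): S3.
They match, so y = d drives M around a cycle from S3 back to itself; pumping y any number of times keeps M in S3 before reading z, and xyⁱz ∈ L(M) for every i ≥ 0.

yes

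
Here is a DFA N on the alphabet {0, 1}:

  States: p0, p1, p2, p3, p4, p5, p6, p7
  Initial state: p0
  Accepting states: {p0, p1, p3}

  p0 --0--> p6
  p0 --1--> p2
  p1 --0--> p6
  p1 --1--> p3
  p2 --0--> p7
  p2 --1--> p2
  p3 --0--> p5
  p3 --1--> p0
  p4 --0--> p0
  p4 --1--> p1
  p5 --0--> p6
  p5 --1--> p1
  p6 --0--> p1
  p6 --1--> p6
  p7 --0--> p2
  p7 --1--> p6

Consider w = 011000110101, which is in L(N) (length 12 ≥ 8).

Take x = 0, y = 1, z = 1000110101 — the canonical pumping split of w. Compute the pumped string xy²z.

0111000110101

xy^2z = 0·1·1·1000110101 = 0111000110101.
Reading y = 1 takes N from p6 back to p6, so after x·y·y the machine is still in p6, and z then leads to the accepting state p3. Hence 0111000110101 ∈ L(N).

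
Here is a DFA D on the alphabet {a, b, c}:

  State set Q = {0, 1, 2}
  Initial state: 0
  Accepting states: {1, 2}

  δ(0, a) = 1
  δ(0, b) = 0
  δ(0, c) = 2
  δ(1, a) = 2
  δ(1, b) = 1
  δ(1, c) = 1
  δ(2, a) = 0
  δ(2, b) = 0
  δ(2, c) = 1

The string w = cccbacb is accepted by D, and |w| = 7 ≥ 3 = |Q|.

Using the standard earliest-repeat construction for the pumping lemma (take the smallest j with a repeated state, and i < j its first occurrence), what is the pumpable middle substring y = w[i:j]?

State sequence: 0 -c-> 2 -c-> 1 -c-> 1 -b-> 1 -a-> 2 -c-> 1 -b-> 1
First repeat at step 3: 1 was already visited.

So i = 2, j = 3, giving x = w[0:2] = cc, y = w[2:3] = c, z = w[3:7] = bacb.
Check: |xy| = 3 ≤ 3 and |y| = 1 ≥ 1. Reading y takes D from 1 back to 1, so every xyⁱz is accepted.

c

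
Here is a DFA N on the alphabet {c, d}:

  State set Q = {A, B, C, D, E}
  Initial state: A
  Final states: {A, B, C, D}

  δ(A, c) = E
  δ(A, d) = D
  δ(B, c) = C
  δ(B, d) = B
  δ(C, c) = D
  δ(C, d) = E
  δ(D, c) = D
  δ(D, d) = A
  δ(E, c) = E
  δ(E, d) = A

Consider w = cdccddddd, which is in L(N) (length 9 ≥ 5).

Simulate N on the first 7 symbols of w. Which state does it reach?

State sequence: A -c-> E -d-> A -c-> E -c-> E -d-> A -d-> D -d-> A

After reading 7 characters, N is in state A.

A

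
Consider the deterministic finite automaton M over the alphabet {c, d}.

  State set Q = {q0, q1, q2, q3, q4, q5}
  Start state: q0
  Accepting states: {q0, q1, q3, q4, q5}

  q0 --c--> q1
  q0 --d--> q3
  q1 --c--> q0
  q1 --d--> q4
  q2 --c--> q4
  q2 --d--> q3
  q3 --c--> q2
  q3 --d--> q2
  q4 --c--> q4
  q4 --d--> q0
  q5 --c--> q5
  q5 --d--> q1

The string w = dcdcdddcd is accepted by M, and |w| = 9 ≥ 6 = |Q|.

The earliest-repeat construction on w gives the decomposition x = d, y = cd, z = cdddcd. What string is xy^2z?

dcdcdcdddcd

xy^2z = d·cd·cd·cdddcd = dcdcdcdddcd.
Reading y = cd takes M from q3 back to q3, so after x·y·y the machine is still in q3, and z then leads to the accepting state q3. Hence dcdcdcdddcd ∈ L(M).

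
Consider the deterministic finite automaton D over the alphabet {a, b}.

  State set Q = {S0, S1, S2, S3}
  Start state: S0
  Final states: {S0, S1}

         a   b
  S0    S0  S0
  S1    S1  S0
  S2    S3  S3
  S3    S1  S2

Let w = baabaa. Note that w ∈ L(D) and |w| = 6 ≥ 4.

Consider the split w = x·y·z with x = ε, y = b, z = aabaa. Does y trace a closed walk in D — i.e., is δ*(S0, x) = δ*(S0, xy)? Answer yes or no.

yes

Run of D on the first 1 characters of w = b:
  step 0: S0  (start)
  step 1: S0  (read b: S0→S0)

After x (step 0): S0. After xy (step 1): S0.
They match, so y = b drives D around a cycle from S0 back to itself; pumping y any number of times keeps D in S0 before reading z, and xyⁱz ∈ L(D) for every i ≥ 0.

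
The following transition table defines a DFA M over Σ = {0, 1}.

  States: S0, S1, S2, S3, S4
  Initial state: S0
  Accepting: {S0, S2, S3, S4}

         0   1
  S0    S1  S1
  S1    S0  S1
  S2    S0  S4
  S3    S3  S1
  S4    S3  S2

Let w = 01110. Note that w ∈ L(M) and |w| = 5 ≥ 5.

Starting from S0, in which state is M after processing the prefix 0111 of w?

S1

Run of M on the first 4 characters of w = 0 1 1 1:
  step 0: S0  (start)
  step 1: S1  (read 0: S0→S1)
  step 2: S1  (read 1: S1→S1)
  step 3: S1  (read 1: S1→S1)
  step 4: S1  (read 1: S1→S1)

After reading 4 characters, M is in state S1.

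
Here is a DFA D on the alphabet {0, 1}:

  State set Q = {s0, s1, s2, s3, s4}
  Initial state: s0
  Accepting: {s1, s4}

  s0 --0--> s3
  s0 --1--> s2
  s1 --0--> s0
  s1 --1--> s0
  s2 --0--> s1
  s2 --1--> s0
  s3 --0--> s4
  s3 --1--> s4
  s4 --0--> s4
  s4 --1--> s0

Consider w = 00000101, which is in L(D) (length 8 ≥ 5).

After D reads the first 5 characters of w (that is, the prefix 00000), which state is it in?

s4

Run of D on the first 5 characters of w = 0 0 0 0 0:
  step 0: s0  (start)
  step 1: s3  (read 0: s0→s3)
  step 2: s4  (read 0: s3→s4)
  step 3: s4  (read 0: s4→s4)
  step 4: s4  (read 0: s4→s4)
  step 5: s4  (read 0: s4→s4)

After reading 5 characters, D is in state s4.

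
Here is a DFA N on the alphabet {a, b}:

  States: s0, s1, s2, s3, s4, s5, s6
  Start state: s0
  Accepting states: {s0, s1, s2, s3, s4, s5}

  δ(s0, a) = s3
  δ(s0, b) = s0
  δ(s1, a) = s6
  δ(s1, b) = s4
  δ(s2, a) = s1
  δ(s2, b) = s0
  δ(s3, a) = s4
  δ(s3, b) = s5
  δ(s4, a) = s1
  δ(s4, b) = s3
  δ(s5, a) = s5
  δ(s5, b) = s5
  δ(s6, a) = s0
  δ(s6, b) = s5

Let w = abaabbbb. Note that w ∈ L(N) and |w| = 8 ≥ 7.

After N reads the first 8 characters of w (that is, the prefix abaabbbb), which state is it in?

State sequence: s0 -a-> s3 -b-> s5 -a-> s5 -a-> s5 -b-> s5 -b-> s5 -b-> s5 -b-> s5

After reading 8 characters, N is in state s5.

s5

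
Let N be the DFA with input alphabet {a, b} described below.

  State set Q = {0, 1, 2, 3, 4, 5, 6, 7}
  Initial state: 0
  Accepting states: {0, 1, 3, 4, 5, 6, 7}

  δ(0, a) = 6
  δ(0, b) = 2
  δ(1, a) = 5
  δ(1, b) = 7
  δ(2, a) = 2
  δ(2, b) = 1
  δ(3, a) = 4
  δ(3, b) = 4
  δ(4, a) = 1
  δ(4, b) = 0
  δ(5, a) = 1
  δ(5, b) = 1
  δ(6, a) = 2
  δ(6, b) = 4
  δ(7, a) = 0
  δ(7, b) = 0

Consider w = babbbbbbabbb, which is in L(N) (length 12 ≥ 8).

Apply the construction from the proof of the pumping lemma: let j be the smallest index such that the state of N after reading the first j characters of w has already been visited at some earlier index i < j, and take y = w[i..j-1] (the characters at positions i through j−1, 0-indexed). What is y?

Run of N on w = b a b b b b b b a b b b:
  step 0: 0  (start)
  step 1: 2  (read b: 0→2)
  step 2: 2  (read a: 2→2)   ← first repeat (2 seen earlier)
  step 3: 1  (read b: 2→1)
  step 4: 7  (read b: 1→7)
  step 5: 0  (read b: 7→0)
  step 6: 2  (read b: 0→2)
  step 7: 1  (read b: 2→1)
  step 8: 7  (read b: 1→7)
  step 9: 0  (read a: 7→0)
  step 10: 2  (read b: 0→2)
  step 11: 1  (read b: 2→1)
  step 12: 7  (read b: 1→7)

So i = 1, j = 2, giving x = w[0:1] = b, y = w[1:2] = a, z = w[2:12] = bbbbbbabbb.
Check: |xy| = 2 ≤ 8 and |y| = 1 ≥ 1. Reading y takes N from 2 back to 2, so every xyⁱz is accepted.
Since N has 8 states, any run of length ≥ 8 visits 8+1 states, so by pigeonhole some state repeats within the first 8 steps — that repeat gives the pumpable loop.

a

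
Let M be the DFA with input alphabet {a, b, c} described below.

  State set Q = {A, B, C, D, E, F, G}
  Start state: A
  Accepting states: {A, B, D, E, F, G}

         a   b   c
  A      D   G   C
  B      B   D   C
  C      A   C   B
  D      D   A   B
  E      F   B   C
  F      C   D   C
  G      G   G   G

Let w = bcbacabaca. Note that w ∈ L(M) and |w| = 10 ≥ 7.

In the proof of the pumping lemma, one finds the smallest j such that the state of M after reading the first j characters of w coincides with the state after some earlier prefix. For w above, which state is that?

G

State sequence: A -b-> G -c-> G -b-> G -a-> G -c-> G -a-> G -b-> G -a-> G -c-> G -a-> G
First repeat at step 2: G was already visited.

The earliest repeat is at step j = 2: M is in G, which it already visited at step i = 1.
With |Q| = 7, pigeonhole forces a state repeat no later than step 7; the substring read between the first and second visits to that state can be pumped.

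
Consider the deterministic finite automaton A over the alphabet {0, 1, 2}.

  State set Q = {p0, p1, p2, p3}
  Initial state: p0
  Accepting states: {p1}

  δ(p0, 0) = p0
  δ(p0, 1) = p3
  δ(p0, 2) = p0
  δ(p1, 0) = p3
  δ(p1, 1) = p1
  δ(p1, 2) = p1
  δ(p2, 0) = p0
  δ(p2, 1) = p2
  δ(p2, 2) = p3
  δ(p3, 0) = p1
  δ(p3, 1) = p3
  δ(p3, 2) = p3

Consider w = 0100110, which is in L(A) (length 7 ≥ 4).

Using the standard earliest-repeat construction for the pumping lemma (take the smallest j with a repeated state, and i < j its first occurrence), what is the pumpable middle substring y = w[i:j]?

0

State sequence: p0 -0-> p0 -1-> p3 -0-> p1 -0-> p3 -1-> p3 -1-> p3 -0-> p1
First repeat at step 1: p0 was already visited.

So i = 0, j = 1, giving x = w[0:0] = ε, y = w[0:1] = 0, z = w[1:7] = 100110.
Check: |xy| = 1 ≤ 4 and |y| = 1 ≥ 1. Reading y takes A from p0 back to p0, so every xyⁱz is accepted.
Since A has 4 states, any run of length ≥ 4 visits 4+1 states, so by pigeonhole some state repeats within the first 4 steps — that repeat gives the pumpable loop.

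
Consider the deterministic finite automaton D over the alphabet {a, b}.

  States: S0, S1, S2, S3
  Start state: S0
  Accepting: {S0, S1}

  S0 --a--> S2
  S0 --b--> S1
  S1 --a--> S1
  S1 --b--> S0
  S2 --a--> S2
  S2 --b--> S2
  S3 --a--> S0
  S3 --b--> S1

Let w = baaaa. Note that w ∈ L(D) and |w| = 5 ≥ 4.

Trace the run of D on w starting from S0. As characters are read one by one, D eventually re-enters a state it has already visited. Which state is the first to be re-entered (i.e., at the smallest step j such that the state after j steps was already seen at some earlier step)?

S1

State sequence: S0 -b-> S1 -a-> S1 -a-> S1 -a-> S1 -a-> S1
First repeat at step 2: S1 was already visited.

The earliest repeat is at step j = 2: D is in S1, which it already visited at step i = 1.
The DFA has 4 states, so the proof of the pumping lemma guarantees a repeated state among the first 4+1 visited; the segment between the two visits is the pumpable y.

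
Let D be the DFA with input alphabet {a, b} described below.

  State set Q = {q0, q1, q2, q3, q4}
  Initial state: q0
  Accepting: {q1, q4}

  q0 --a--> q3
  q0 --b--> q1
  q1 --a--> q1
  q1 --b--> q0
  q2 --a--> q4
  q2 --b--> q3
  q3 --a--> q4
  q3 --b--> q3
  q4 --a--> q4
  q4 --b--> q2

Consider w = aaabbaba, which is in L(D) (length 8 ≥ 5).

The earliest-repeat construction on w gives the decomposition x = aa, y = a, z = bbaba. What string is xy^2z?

xy^2z = aa·a·a·bbaba = aaaabbaba.
Reading y = a takes D from q4 back to q4, so after x·y·y the machine is still in q4, and z then leads to the accepting state q4. Hence aaaabbaba ∈ L(D).

aaaabbaba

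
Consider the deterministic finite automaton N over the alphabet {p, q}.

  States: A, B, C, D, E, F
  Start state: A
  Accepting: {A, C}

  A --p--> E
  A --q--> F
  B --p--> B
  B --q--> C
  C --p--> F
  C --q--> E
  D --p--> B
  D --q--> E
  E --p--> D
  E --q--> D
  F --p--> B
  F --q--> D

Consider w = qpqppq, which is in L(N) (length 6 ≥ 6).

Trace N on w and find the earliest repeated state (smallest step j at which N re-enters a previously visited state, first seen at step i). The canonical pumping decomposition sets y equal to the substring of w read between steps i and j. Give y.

State sequence: A -q-> F -p-> B -q-> C -p-> F -p-> B -q-> C
First repeat at step 4: F was already visited.

So i = 1, j = 4, giving x = w[0:1] = q, y = w[1:4] = pqp, z = w[4:6] = pq.
Check: |xy| = 4 ≤ 6 and |y| = 3 ≥ 1. Reading y takes N from F back to F, so every xyⁱz is accepted.
The DFA has 6 states, so the proof of the pumping lemma guarantees a repeated state among the first 6+1 visited; the segment between the two visits is the pumpable y.

pqp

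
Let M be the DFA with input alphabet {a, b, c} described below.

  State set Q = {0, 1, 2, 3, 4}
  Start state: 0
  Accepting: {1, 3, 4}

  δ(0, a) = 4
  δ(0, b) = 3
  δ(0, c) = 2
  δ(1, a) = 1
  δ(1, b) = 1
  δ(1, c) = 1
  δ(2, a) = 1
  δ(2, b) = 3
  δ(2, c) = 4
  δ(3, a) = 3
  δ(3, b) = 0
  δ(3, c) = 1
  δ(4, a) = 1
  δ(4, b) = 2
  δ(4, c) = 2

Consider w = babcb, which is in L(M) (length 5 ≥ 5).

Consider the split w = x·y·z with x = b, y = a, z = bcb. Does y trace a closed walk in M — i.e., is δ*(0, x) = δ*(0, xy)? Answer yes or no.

yes

State sequence: 0 -b-> 3 -a-> 3

After x (step 1): 3. After xy (step 2): 3.
They match, so y = a drives M around a cycle from 3 back to itself; pumping y any number of times keeps M in 3 before reading z, and xyⁱz ∈ L(M) for every i ≥ 0.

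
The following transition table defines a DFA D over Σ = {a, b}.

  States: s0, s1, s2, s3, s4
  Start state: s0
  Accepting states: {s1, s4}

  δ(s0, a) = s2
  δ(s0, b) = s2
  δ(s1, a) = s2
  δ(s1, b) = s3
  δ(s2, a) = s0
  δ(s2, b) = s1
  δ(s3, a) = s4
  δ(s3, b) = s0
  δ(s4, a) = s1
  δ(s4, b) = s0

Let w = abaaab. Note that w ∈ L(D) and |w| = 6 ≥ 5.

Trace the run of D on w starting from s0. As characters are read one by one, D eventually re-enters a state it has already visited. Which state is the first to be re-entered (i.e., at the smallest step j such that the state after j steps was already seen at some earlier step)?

s2

Run of D on w = a b a a a b:
  step 0: s0  (start)
  step 1: s2  (read a: s0→s2)
  step 2: s1  (read b: s2→s1)
  step 3: s2  (read a: s1→s2)   ← first repeat (s2 seen earlier)
  step 4: s0  (read a: s2→s0)
  step 5: s2  (read a: s0→s2)
  step 6: s1  (read b: s2→s1)

The earliest repeat is at step j = 3: D is in s2, which it already visited at step i = 1.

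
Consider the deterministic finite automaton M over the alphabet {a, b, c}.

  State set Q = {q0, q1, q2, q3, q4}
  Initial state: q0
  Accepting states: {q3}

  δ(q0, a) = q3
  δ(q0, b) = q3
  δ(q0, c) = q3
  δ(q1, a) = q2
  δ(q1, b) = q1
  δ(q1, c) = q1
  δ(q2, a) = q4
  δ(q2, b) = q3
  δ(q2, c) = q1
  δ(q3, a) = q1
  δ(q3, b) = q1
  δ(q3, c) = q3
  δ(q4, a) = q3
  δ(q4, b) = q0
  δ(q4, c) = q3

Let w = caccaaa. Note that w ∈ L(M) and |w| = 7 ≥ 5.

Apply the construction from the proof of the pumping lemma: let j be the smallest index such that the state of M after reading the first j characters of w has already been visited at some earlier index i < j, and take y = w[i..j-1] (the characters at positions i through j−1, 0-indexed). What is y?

c

State sequence: q0 -c-> q3 -a-> q1 -c-> q1 -c-> q1 -a-> q2 -a-> q4 -a-> q3
First repeat at step 3: q1 was already visited.

So i = 2, j = 3, giving x = w[0:2] = ca, y = w[2:3] = c, z = w[3:7] = caaa.
Check: |xy| = 3 ≤ 5 and |y| = 1 ≥ 1. Reading y takes M from q1 back to q1, so every xyⁱz is accepted.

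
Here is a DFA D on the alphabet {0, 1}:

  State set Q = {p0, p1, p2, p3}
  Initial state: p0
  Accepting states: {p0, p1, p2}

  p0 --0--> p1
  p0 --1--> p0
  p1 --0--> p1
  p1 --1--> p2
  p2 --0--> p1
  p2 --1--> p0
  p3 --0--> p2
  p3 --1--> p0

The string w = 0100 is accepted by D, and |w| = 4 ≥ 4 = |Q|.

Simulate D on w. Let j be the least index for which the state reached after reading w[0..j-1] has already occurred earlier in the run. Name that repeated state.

p1

State sequence: p0 -0-> p1 -1-> p2 -0-> p1 -0-> p1
First repeat at step 3: p1 was already visited.

The earliest repeat is at step j = 3: D is in p1, which it already visited at step i = 1.
Since D has 4 states, any run of length ≥ 4 visits 4+1 states, so by pigeonhole some state repeats within the first 4 steps — that repeat gives the pumpable loop.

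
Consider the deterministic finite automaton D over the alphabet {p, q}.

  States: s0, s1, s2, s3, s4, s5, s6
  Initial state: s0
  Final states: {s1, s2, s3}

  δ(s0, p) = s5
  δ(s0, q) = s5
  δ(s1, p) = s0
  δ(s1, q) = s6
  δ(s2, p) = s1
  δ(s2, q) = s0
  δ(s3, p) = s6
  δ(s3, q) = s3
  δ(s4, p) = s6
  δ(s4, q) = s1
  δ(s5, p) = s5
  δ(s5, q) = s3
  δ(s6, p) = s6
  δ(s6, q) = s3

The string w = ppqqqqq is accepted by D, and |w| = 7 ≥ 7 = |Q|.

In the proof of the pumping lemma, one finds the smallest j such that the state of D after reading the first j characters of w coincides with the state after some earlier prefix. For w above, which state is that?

Run of D on w = p p q q q q q:
  step 0: s0  (start)
  step 1: s5  (read p: s0→s5)
  step 2: s5  (read p: s5→s5)   ← first repeat (s5 seen earlier)
  step 3: s3  (read q: s5→s3)
  step 4: s3  (read q: s3→s3)
  step 5: s3  (read q: s3→s3)
  step 6: s3  (read q: s3→s3)
  step 7: s3  (read q: s3→s3)

The earliest repeat is at step j = 2: D is in s5, which it already visited at step i = 1.
Pumping length from the standard proof: p = 7 (the number of states). The repeated state found above gives |xy| = j ≤ 7 and |y| = j − i ≥ 1.

s5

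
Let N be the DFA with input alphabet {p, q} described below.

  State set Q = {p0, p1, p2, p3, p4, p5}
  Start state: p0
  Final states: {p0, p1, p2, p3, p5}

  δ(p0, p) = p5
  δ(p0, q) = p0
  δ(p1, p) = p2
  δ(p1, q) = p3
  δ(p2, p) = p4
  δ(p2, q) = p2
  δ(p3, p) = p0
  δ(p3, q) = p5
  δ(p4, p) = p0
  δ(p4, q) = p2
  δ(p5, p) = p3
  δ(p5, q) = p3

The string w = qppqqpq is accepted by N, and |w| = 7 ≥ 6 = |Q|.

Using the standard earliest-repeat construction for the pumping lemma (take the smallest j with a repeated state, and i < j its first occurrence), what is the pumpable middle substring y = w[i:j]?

q

State sequence: p0 -q-> p0 -p-> p5 -p-> p3 -q-> p5 -q-> p3 -p-> p0 -q-> p0
First repeat at step 1: p0 was already visited.

So i = 0, j = 1, giving x = w[0:0] = ε, y = w[0:1] = q, z = w[1:7] = ppqqpq.
Check: |xy| = 1 ≤ 6 and |y| = 1 ≥ 1. Reading y takes N from p0 back to p0, so every xyⁱz is accepted.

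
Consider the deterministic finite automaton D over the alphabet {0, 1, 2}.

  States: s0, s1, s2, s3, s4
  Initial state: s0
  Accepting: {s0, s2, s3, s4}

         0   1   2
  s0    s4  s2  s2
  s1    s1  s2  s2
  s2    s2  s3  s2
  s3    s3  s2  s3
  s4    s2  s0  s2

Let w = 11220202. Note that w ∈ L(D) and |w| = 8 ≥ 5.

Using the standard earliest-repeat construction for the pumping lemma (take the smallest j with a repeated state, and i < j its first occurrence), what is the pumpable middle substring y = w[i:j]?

Run of D on w = 1 1 2 2 0 2 0 2:
  step 0: s0  (start)
  step 1: s2  (read 1: s0→s2)
  step 2: s3  (read 1: s2→s3)
  step 3: s3  (read 2: s3→s3)   ← first repeat (s3 seen earlier)
  step 4: s3  (read 2: s3→s3)
  step 5: s3  (read 0: s3→s3)
  step 6: s3  (read 2: s3→s3)
  step 7: s3  (read 0: s3→s3)
  step 8: s3  (read 2: s3→s3)

So i = 2, j = 3, giving x = w[0:2] = 11, y = w[2:3] = 2, z = w[3:8] = 20202.
Check: |xy| = 3 ≤ 5 and |y| = 1 ≥ 1. Reading y takes D from s3 back to s3, so every xyⁱz is accepted.

2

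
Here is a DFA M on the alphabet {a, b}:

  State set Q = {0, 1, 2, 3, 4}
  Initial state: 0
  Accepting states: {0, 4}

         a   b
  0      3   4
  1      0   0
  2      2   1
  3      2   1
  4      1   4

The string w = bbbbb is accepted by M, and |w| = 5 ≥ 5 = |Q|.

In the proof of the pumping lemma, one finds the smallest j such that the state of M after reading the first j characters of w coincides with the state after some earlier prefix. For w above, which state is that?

State sequence: 0 -b-> 4 -b-> 4 -b-> 4 -b-> 4 -b-> 4
First repeat at step 2: 4 was already visited.

The earliest repeat is at step j = 2: M is in 4, which it already visited at step i = 1.

4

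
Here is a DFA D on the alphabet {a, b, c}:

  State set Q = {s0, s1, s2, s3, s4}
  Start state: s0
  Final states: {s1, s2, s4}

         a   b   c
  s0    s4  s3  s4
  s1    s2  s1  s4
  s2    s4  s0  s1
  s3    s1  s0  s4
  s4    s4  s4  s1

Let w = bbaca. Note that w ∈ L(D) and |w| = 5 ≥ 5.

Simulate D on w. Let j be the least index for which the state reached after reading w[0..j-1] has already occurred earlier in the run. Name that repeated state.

s0

State sequence: s0 -b-> s3 -b-> s0 -a-> s4 -c-> s1 -a-> s2
First repeat at step 2: s0 was already visited.

The earliest repeat is at step j = 2: D is in s0, which it already visited at step i = 0.
With |Q| = 5, pigeonhole forces a state repeat no later than step 5; the substring read between the first and second visits to that state can be pumped.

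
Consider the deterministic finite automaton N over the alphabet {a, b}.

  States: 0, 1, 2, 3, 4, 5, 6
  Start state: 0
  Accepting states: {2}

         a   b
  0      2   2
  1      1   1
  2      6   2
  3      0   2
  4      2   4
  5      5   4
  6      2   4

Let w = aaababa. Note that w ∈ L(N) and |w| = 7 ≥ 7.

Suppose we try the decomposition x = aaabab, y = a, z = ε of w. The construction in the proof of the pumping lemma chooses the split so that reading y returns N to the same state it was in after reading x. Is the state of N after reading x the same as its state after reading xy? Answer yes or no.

State sequence: 0 -a-> 2 -a-> 6 -a-> 2 -b-> 2 -a-> 6 -b-> 4 -a-> 2

After x (step 6): 4. After xy (step 7): 2.
They differ (4 ≠ 2), so y is not a cycle from the state after x; this split is not the one the pumping-lemma construction produces, and pumping y need not keep the string in L(N).

no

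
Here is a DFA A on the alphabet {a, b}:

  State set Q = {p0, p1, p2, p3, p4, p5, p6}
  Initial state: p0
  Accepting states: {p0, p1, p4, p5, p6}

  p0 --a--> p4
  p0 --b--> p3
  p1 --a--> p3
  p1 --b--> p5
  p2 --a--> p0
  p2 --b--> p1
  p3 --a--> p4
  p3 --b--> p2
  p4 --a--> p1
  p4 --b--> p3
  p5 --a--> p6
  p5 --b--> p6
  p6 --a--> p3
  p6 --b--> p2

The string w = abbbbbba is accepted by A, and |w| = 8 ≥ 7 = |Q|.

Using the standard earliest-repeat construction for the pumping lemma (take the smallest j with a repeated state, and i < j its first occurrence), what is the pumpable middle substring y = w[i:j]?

State sequence: p0 -a-> p4 -b-> p3 -b-> p2 -b-> p1 -b-> p5 -b-> p6 -b-> p2 -a-> p0
First repeat at step 7: p2 was already visited.

So i = 3, j = 7, giving x = w[0:3] = abb, y = w[3:7] = bbbb, z = w[7:8] = a.
Check: |xy| = 7 ≤ 7 and |y| = 4 ≥ 1. Reading y takes A from p2 back to p2, so every xyⁱz is accepted.

bbbb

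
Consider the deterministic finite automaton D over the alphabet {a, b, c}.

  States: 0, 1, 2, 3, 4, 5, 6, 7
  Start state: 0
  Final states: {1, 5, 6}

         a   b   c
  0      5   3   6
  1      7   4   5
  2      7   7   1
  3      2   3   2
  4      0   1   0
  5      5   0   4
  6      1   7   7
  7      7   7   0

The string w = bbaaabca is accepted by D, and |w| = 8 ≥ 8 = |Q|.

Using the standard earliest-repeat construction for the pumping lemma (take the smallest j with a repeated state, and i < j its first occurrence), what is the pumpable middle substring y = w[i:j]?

Run of D on w = b b a a a b c a:
  step 0: 0  (start)
  step 1: 3  (read b: 0→3)
  step 2: 3  (read b: 3→3)   ← first repeat (3 seen earlier)
  step 3: 2  (read a: 3→2)
  step 4: 7  (read a: 2→7)
  step 5: 7  (read a: 7→7)
  step 6: 7  (read b: 7→7)
  step 7: 0  (read c: 7→0)
  step 8: 5  (read a: 0→5)

So i = 1, j = 2, giving x = w[0:1] = b, y = w[1:2] = b, z = w[2:8] = aaabca.
Check: |xy| = 2 ≤ 8 and |y| = 1 ≥ 1. Reading y takes D from 3 back to 3, so every xyⁱz is accepted.
Since D has 8 states, any run of length ≥ 8 visits 8+1 states, so by pigeonhole some state repeats within the first 8 steps — that repeat gives the pumpable loop.

b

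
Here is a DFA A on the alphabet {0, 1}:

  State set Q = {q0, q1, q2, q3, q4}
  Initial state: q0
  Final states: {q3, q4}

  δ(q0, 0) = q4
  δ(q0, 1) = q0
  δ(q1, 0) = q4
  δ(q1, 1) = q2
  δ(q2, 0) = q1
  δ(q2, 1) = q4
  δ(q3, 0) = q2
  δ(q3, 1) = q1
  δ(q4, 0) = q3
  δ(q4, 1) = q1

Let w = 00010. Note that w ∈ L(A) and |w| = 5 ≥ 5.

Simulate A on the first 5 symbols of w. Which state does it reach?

State sequence: q0 -0-> q4 -0-> q3 -0-> q2 -1-> q4 -0-> q3

After reading 5 characters, A is in state q3.
(This kind of state-tracing is the core of the pumping-lemma construction: with 5 states, pigeonhole forces a repeat within the first 5 steps.)

q3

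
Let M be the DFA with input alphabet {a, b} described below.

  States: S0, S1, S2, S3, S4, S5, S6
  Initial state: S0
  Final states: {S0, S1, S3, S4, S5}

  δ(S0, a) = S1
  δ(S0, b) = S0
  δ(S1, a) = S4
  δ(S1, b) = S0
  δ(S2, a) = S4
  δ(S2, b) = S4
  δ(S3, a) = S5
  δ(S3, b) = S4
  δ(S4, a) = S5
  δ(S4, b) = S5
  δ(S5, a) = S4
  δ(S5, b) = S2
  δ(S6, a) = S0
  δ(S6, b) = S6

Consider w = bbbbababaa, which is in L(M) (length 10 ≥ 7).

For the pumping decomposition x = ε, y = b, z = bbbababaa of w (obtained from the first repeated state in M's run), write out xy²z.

xy^2z = ε·b·b·bbbababaa = bbbbbababaa.
Reading y = b takes M from S0 back to S0, so after x·y·y the machine is still in S0, and z then leads to the accepting state S4. Hence bbbbbababaa ∈ L(M).

bbbbbababaa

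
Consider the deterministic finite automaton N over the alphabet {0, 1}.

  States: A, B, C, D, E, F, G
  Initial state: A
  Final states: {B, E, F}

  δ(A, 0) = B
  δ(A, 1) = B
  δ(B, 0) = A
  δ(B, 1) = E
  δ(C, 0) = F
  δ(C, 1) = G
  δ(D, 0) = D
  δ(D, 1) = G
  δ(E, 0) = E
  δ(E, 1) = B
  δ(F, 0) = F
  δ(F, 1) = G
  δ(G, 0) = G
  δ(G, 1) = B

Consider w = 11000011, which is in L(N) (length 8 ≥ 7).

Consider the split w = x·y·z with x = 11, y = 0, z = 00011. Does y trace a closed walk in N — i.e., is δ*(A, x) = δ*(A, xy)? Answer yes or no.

Run of N on the first 3 characters of w = 1 1 0:
  step 0: A  (start)
  step 1: B  (read 1: A→B)
  step 2: E  (read 1: B→E)
  step 3: E  (read 0: E→E)

After x (step 2): E. After xy (step 3): E.
They match, so y = 0 drives N around a cycle from E back to itself; pumping y any number of times keeps N in E before reading z, and xyⁱz ∈ L(N) for every i ≥ 0.

yes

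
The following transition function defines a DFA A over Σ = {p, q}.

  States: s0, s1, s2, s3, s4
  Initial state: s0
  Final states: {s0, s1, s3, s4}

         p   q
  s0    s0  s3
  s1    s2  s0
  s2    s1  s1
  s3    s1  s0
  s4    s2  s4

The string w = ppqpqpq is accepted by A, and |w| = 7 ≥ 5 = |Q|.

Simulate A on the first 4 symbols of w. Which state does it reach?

s1

State sequence: s0 -p-> s0 -p-> s0 -q-> s3 -p-> s1

After reading 4 characters, A is in state s1.
(This kind of state-tracing is the core of the pumping-lemma construction: with 5 states, pigeonhole forces a repeat within the first 5 steps.)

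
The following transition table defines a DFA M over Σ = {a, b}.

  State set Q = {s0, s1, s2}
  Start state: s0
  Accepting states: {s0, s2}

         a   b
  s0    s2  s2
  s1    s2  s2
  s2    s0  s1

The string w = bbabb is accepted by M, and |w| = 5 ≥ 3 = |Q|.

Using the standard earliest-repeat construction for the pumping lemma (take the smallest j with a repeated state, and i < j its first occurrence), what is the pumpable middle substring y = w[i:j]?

ba

State sequence: s0 -b-> s2 -b-> s1 -a-> s2 -b-> s1 -b-> s2
First repeat at step 3: s2 was already visited.

So i = 1, j = 3, giving x = w[0:1] = b, y = w[1:3] = ba, z = w[3:5] = bb.
Check: |xy| = 3 ≤ 3 and |y| = 2 ≥ 1. Reading y takes M from s2 back to s2, so every xyⁱz is accepted.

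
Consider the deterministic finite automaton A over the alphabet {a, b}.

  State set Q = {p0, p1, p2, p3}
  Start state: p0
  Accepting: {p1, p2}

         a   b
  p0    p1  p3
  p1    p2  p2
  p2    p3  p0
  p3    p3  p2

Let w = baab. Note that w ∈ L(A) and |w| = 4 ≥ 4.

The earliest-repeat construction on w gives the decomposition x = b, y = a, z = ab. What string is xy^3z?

xy^3z = b·a·a·a·ab = baaaab.
Reading y = a takes A from p3 back to p3, so after x·y·y·y the machine is still in p3, and z then leads to the accepting state p2. Hence baaaab ∈ L(A).

baaaab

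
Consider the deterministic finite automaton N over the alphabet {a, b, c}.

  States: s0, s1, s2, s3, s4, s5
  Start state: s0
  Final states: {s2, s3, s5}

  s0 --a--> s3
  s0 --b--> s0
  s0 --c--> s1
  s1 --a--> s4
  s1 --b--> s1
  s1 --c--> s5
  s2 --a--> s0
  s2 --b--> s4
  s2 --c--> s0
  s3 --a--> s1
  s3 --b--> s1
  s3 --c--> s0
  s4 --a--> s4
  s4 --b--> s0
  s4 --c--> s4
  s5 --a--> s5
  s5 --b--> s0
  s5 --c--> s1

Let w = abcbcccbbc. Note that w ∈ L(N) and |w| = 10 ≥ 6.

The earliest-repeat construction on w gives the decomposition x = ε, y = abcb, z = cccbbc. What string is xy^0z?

xy⁰z = xz = ε·cccbbc = cccbbc.
Reading y = abcb takes N from s0 back to s0, so after x the machine is still in s0, and z then leads to the accepting state s5. Hence cccbbc ∈ L(N).

cccbbc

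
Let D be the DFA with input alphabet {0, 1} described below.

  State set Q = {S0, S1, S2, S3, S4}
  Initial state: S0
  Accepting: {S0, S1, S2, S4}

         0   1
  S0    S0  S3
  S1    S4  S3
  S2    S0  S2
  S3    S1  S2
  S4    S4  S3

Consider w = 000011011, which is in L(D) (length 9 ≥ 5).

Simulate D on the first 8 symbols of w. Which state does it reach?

State sequence: S0 -0-> S0 -0-> S0 -0-> S0 -0-> S0 -1-> S3 -1-> S2 -0-> S0 -1-> S3

After reading 8 characters, D is in state S3.

S3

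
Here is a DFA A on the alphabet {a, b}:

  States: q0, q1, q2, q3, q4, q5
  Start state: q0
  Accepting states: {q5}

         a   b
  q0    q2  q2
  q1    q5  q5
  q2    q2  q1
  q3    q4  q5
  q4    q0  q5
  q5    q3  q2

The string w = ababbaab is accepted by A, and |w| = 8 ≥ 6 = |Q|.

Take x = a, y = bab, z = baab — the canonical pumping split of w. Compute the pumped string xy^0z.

abaab

xy⁰z = xz = a·baab = abaab.
Reading y = bab takes A from q2 back to q2, so after x the machine is still in q2, and z then leads to the accepting state q5. Hence abaab ∈ L(A).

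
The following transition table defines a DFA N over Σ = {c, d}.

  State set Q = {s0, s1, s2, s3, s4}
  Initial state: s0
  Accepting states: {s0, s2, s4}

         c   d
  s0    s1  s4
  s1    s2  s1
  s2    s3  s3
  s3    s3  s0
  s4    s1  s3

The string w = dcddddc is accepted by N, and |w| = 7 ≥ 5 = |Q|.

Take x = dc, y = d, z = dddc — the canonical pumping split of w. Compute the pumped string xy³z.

xy^3z = dc·d·d·d·dddc = dcddddddc.
Reading y = d takes N from s1 back to s1, so after x·y·y·y the machine is still in s1, and z then leads to the accepting state s2. Hence dcddddddc ∈ L(N).

dcddddddc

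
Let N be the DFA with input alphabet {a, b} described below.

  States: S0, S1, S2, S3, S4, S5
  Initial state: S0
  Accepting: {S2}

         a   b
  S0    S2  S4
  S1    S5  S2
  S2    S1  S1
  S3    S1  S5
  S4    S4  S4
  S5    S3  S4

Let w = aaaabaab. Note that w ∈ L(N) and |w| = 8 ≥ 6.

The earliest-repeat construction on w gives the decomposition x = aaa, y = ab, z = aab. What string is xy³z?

xy^3z = aaa·ab·ab·ab·aab = aaaabababaab.
Reading y = ab takes N from S5 back to S5, so after x·y·y·y the machine is still in S5, and z then leads to the accepting state S2. Hence aaaabababaab ∈ L(N).

aaaabababaab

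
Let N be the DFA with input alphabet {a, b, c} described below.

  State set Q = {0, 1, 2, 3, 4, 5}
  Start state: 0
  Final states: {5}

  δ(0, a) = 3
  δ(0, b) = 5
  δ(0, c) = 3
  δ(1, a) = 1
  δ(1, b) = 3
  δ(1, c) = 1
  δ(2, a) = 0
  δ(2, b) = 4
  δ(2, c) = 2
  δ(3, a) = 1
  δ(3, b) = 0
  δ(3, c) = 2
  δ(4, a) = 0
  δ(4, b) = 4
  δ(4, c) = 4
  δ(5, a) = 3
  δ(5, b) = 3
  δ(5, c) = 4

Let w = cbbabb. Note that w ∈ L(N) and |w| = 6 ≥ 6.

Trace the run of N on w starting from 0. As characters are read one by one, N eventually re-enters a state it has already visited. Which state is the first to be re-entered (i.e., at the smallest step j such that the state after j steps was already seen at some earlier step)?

0

State sequence: 0 -c-> 3 -b-> 0 -b-> 5 -a-> 3 -b-> 0 -b-> 5
First repeat at step 2: 0 was already visited.

The earliest repeat is at step j = 2: N is in 0, which it already visited at step i = 0.
Since N has 6 states, any run of length ≥ 6 visits 6+1 states, so by pigeonhole some state repeats within the first 6 steps — that repeat gives the pumpable loop.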